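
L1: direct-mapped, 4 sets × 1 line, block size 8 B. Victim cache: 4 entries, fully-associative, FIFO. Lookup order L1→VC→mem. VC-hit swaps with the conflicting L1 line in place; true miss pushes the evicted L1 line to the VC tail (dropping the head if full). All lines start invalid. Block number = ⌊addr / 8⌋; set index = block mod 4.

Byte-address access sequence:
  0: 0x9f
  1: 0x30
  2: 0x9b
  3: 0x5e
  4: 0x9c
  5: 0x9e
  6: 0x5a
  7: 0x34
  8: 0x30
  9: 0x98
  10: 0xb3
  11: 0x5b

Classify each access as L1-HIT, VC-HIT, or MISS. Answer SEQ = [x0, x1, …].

SEQ = [MISS, MISS, L1-HIT, MISS, VC-HIT, L1-HIT, VC-HIT, L1-HIT, L1-HIT, VC-HIT, MISS, VC-HIT]

0: 0x9f (blk 19, set 3) → MISS  vc=[]
1: 0x30 (blk 6, set 2) → MISS  vc=[]
2: 0x9b (blk 19, set 3) → L1-HIT  vc=[]
3: 0x5e (blk 11, set 3) → MISS  vc=[19]
4: 0x9c (blk 19, set 3) → VC-HIT  vc=[11]
5: 0x9e (blk 19, set 3) → L1-HIT  vc=[11]
6: 0x5a (blk 11, set 3) → VC-HIT  vc=[19]
7: 0x34 (blk 6, set 2) → L1-HIT  vc=[19]
8: 0x30 (blk 6, set 2) → L1-HIT  vc=[19]
9: 0x98 (blk 19, set 3) → VC-HIT  vc=[11]
10: 0xb3 (blk 22, set 2) → MISS  vc=[11, 6]
11: 0x5b (blk 11, set 3) → VC-HIT  vc=[19, 6]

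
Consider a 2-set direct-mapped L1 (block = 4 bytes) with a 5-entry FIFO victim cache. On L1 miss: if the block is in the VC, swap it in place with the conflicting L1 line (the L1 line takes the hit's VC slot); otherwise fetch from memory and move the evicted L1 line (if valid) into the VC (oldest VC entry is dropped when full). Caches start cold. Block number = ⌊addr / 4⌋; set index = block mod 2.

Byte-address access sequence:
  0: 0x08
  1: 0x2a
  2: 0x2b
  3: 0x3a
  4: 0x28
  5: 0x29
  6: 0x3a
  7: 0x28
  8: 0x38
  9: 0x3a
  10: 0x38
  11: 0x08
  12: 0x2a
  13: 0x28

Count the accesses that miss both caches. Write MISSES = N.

#0 0x8→b2/s0 MISS; vc=[]
#1 0x2a→b10/s0 MISS; vc=[2]
#2 0x2b→b10/s0 L1-HIT; vc=[2]
#3 0x3a→b14/s0 MISS; vc=[2,10]
#4 0x28→b10/s0 VC-HIT; vc=[2,14]
#5 0x29→b10/s0 L1-HIT; vc=[2,14]
#6 0x3a→b14/s0 VC-HIT; vc=[2,10]
#7 0x28→b10/s0 VC-HIT; vc=[2,14]
#8 0x38→b14/s0 VC-HIT; vc=[2,10]
#9 0x3a→b14/s0 L1-HIT; vc=[2,10]
#10 0x38→b14/s0 L1-HIT; vc=[2,10]
#11 0x8→b2/s0 VC-HIT; vc=[14,10]
#12 0x2a→b10/s0 VC-HIT; vc=[14,2]
#13 0x28→b10/s0 L1-HIT; vc=[14,2]

MISSES = 3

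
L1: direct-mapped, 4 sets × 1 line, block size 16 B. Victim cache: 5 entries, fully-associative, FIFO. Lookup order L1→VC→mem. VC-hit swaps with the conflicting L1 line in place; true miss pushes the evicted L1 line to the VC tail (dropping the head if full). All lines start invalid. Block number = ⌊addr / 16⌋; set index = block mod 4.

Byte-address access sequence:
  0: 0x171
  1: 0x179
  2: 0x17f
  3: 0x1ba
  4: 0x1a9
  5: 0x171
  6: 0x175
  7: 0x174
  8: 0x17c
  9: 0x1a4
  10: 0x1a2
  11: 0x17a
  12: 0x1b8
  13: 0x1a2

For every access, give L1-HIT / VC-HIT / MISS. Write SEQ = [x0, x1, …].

#0 0x171→b23/s3 MISS; vc=[]
#1 0x179→b23/s3 L1-HIT; vc=[]
#2 0x17f→b23/s3 L1-HIT; vc=[]
#3 0x1ba→b27/s3 MISS; vc=[23]
#4 0x1a9→b26/s2 MISS; vc=[23]
#5 0x171→b23/s3 VC-HIT; vc=[27]
#6 0x175→b23/s3 L1-HIT; vc=[27]
#7 0x174→b23/s3 L1-HIT; vc=[27]
#8 0x17c→b23/s3 L1-HIT; vc=[27]
#9 0x1a4→b26/s2 L1-HIT; vc=[27]
#10 0x1a2→b26/s2 L1-HIT; vc=[27]
#11 0x17a→b23/s3 L1-HIT; vc=[27]
#12 0x1b8→b27/s3 VC-HIT; vc=[23]
#13 0x1a2→b26/s2 L1-HIT; vc=[23]

SEQ = [MISS, L1-HIT, L1-HIT, MISS, MISS, VC-HIT, L1-HIT, L1-HIT, L1-HIT, L1-HIT, L1-HIT, L1-HIT, VC-HIT, L1-HIT]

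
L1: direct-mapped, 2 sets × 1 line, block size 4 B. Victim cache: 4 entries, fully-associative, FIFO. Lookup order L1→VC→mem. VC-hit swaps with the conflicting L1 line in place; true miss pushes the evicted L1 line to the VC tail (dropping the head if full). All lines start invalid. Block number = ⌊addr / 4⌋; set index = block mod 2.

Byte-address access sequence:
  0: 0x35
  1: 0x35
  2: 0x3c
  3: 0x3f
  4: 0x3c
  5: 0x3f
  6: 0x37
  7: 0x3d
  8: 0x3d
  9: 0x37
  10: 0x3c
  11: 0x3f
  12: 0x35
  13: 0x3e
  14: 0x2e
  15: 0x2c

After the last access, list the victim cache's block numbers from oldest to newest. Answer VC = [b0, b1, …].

VC = [13, 15]

#0 0x35→b13/s1 MISS; vc=[]
#1 0x35→b13/s1 L1-HIT; vc=[]
#2 0x3c→b15/s1 MISS; vc=[13]
#3 0x3f→b15/s1 L1-HIT; vc=[13]
#4 0x3c→b15/s1 L1-HIT; vc=[13]
#5 0x3f→b15/s1 L1-HIT; vc=[13]
#6 0x37→b13/s1 VC-HIT; vc=[15]
#7 0x3d→b15/s1 VC-HIT; vc=[13]
#8 0x3d→b15/s1 L1-HIT; vc=[13]
#9 0x37→b13/s1 VC-HIT; vc=[15]
#10 0x3c→b15/s1 VC-HIT; vc=[13]
#11 0x3f→b15/s1 L1-HIT; vc=[13]
#12 0x35→b13/s1 VC-HIT; vc=[15]
#13 0x3e→b15/s1 VC-HIT; vc=[13]
#14 0x2e→b11/s1 MISS; vc=[13,15]
#15 0x2c→b11/s1 L1-HIT; vc=[13,15]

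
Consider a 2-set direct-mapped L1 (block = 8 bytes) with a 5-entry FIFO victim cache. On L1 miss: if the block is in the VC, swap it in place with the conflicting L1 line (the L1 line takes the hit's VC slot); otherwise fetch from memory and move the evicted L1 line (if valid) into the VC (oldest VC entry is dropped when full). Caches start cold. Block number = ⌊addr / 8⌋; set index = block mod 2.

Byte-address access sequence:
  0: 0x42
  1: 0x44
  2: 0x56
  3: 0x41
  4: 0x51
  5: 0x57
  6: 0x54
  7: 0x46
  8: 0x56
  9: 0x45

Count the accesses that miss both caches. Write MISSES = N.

MISSES = 2

#0 0x42→b8/s0 MISS; vc=[]
#1 0x44→b8/s0 L1-HIT; vc=[]
#2 0x56→b10/s0 MISS; vc=[8]
#3 0x41→b8/s0 VC-HIT; vc=[10]
#4 0x51→b10/s0 VC-HIT; vc=[8]
#5 0x57→b10/s0 L1-HIT; vc=[8]
#6 0x54→b10/s0 L1-HIT; vc=[8]
#7 0x46→b8/s0 VC-HIT; vc=[10]
#8 0x56→b10/s0 VC-HIT; vc=[8]
#9 0x45→b8/s0 VC-HIT; vc=[10]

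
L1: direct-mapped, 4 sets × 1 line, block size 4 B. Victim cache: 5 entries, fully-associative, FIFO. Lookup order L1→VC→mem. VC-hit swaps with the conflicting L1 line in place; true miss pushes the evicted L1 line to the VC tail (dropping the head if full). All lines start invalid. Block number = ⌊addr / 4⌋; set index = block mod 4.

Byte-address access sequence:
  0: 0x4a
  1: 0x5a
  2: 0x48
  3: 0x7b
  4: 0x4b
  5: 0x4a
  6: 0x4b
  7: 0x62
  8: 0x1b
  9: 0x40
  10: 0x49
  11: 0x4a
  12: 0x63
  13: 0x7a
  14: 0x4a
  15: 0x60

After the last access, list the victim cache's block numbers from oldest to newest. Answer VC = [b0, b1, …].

#0 0x4a→b18/s2 MISS; vc=[]
#1 0x5a→b22/s2 MISS; vc=[18]
#2 0x48→b18/s2 VC-HIT; vc=[22]
#3 0x7b→b30/s2 MISS; vc=[22,18]
#4 0x4b→b18/s2 VC-HIT; vc=[22,30]
#5 0x4a→b18/s2 L1-HIT; vc=[22,30]
#6 0x4b→b18/s2 L1-HIT; vc=[22,30]
#7 0x62→b24/s0 MISS; vc=[22,30]
#8 0x1b→b6/s2 MISS; vc=[22,30,18]
#9 0x40→b16/s0 MISS; vc=[22,30,18,24]
#10 0x49→b18/s2 VC-HIT; vc=[22,30,6,24]
#11 0x4a→b18/s2 L1-HIT; vc=[22,30,6,24]
#12 0x63→b24/s0 VC-HIT; vc=[22,30,6,16]
#13 0x7a→b30/s2 VC-HIT; vc=[22,18,6,16]
#14 0x4a→b18/s2 VC-HIT; vc=[22,30,6,16]
#15 0x60→b24/s0 L1-HIT; vc=[22,30,6,16]

VC = [22, 30, 6, 16]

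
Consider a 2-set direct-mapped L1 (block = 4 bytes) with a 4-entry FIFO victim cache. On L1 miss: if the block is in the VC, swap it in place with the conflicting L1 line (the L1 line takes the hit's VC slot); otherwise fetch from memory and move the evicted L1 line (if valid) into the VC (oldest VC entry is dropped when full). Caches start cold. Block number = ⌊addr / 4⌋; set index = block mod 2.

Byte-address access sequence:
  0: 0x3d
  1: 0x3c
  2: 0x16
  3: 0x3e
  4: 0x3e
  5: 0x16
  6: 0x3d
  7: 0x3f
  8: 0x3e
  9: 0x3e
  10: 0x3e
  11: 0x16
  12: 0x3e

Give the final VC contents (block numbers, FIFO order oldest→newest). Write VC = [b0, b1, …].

#0 0x3d→b15/s1 MISS; vc=[]
#1 0x3c→b15/s1 L1-HIT; vc=[]
#2 0x16→b5/s1 MISS; vc=[15]
#3 0x3e→b15/s1 VC-HIT; vc=[5]
#4 0x3e→b15/s1 L1-HIT; vc=[5]
#5 0x16→b5/s1 VC-HIT; vc=[15]
#6 0x3d→b15/s1 VC-HIT; vc=[5]
#7 0x3f→b15/s1 L1-HIT; vc=[5]
#8 0x3e→b15/s1 L1-HIT; vc=[5]
#9 0x3e→b15/s1 L1-HIT; vc=[5]
#10 0x3e→b15/s1 L1-HIT; vc=[5]
#11 0x16→b5/s1 VC-HIT; vc=[15]
#12 0x3e→b15/s1 VC-HIT; vc=[5]

VC = [5]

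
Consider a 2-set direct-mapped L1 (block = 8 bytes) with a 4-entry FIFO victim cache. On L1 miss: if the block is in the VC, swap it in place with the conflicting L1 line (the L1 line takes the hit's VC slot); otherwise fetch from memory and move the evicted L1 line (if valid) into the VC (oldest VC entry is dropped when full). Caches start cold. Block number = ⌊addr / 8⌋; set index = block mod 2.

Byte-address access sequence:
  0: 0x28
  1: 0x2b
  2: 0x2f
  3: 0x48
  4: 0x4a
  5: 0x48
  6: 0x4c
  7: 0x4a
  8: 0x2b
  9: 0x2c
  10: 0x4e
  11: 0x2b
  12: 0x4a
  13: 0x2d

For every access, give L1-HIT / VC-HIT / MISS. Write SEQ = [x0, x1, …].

  [0] addr=0x28 blk=5 s=1: MISS | VC []
  [1] addr=0x2b blk=5 s=1: L1-HIT | VC []
  [2] addr=0x2f blk=5 s=1: L1-HIT | VC []
  [3] addr=0x48 blk=9 s=1: MISS | VC [5]
  [4] addr=0x4a blk=9 s=1: L1-HIT | VC [5]
  [5] addr=0x48 blk=9 s=1: L1-HIT | VC [5]
  [6] addr=0x4c blk=9 s=1: L1-HIT | VC [5]
  [7] addr=0x4a blk=9 s=1: L1-HIT | VC [5]
  [8] addr=0x2b blk=5 s=1: VC-HIT | VC [9]
  [9] addr=0x2c blk=5 s=1: L1-HIT | VC [9]
  [10] addr=0x4e blk=9 s=1: VC-HIT | VC [5]
  [11] addr=0x2b blk=5 s=1: VC-HIT | VC [9]
  [12] addr=0x4a blk=9 s=1: VC-HIT | VC [5]
  [13] addr=0x2d blk=5 s=1: VC-HIT | VC [9]

SEQ = [MISS, L1-HIT, L1-HIT, MISS, L1-HIT, L1-HIT, L1-HIT, L1-HIT, VC-HIT, L1-HIT, VC-HIT, VC-HIT, VC-HIT, VC-HIT]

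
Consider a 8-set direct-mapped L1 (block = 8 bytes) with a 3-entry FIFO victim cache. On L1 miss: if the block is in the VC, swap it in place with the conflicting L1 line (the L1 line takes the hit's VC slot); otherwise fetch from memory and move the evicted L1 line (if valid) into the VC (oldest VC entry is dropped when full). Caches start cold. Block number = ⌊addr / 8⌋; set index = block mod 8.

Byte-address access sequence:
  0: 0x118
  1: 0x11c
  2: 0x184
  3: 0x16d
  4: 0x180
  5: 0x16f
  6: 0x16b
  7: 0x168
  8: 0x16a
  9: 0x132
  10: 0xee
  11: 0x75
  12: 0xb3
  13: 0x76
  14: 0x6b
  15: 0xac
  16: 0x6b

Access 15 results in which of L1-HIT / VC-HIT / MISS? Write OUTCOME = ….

#0 0x118→b35/s3 MISS; vc=[]
#1 0x11c→b35/s3 L1-HIT; vc=[]
#2 0x184→b48/s0 MISS; vc=[]
#3 0x16d→b45/s5 MISS; vc=[]
#4 0x180→b48/s0 L1-HIT; vc=[]
#5 0x16f→b45/s5 L1-HIT; vc=[]
#6 0x16b→b45/s5 L1-HIT; vc=[]
#7 0x168→b45/s5 L1-HIT; vc=[]
#8 0x16a→b45/s5 L1-HIT; vc=[]
#9 0x132→b38/s6 MISS; vc=[]
#10 0xee→b29/s5 MISS; vc=[45]
#11 0x75→b14/s6 MISS; vc=[45,38]
#12 0xb3→b22/s6 MISS; vc=[45,38,14]
#13 0x76→b14/s6 VC-HIT; vc=[45,38,22]
#14 0x6b→b13/s5 MISS; vc=[38,22,29]
#15 0xac→b21/s5 MISS; vc=[22,29,13]
#16 0x6b→b13/s5 VC-HIT; vc=[22,29,21]

OUTCOME = MISS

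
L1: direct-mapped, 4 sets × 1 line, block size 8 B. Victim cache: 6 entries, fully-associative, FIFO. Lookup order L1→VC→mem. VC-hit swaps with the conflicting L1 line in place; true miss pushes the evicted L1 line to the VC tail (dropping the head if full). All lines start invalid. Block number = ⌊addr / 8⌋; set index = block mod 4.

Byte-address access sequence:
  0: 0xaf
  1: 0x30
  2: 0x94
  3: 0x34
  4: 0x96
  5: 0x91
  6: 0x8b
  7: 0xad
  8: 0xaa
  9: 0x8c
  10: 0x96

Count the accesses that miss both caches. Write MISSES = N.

  [0] addr=0xaf blk=21 s=1: MISS | VC []
  [1] addr=0x30 blk=6 s=2: MISS | VC []
  [2] addr=0x94 blk=18 s=2: MISS | VC [6]
  [3] addr=0x34 blk=6 s=2: VC-HIT | VC [18]
  [4] addr=0x96 blk=18 s=2: VC-HIT | VC [6]
  [5] addr=0x91 blk=18 s=2: L1-HIT | VC [6]
  [6] addr=0x8b blk=17 s=1: MISS | VC [6, 21]
  [7] addr=0xad blk=21 s=1: VC-HIT | VC [6, 17]
  [8] addr=0xaa blk=21 s=1: L1-HIT | VC [6, 17]
  [9] addr=0x8c blk=17 s=1: VC-HIT | VC [6, 21]
  [10] addr=0x96 blk=18 s=2: L1-HIT | VC [6, 21]

MISSES = 4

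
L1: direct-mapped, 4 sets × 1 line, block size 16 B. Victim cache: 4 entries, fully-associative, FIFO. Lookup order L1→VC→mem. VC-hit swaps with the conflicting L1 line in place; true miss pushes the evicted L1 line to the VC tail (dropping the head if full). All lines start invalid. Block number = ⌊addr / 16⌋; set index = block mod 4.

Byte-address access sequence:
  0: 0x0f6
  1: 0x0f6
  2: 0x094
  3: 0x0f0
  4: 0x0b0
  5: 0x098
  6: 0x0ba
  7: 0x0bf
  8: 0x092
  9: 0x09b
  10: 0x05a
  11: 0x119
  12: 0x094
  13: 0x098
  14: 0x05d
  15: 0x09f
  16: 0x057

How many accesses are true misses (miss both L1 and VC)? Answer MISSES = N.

0: 0xf6 (blk 15, set 3) → MISS  vc=[]
1: 0xf6 (blk 15, set 3) → L1-HIT  vc=[]
2: 0x94 (blk 9, set 1) → MISS  vc=[]
3: 0xf0 (blk 15, set 3) → L1-HIT  vc=[]
4: 0xb0 (blk 11, set 3) → MISS  vc=[15]
5: 0x98 (blk 9, set 1) → L1-HIT  vc=[15]
6: 0xba (blk 11, set 3) → L1-HIT  vc=[15]
7: 0xbf (blk 11, set 3) → L1-HIT  vc=[15]
8: 0x92 (blk 9, set 1) → L1-HIT  vc=[15]
9: 0x9b (blk 9, set 1) → L1-HIT  vc=[15]
10: 0x5a (blk 5, set 1) → MISS  vc=[15, 9]
11: 0x119 (blk 17, set 1) → MISS  vc=[15, 9, 5]
12: 0x94 (blk 9, set 1) → VC-HIT  vc=[15, 17, 5]
13: 0x98 (blk 9, set 1) → L1-HIT  vc=[15, 17, 5]
14: 0x5d (blk 5, set 1) → VC-HIT  vc=[15, 17, 9]
15: 0x9f (blk 9, set 1) → VC-HIT  vc=[15, 17, 5]
16: 0x57 (blk 5, set 1) → VC-HIT  vc=[15, 17, 9]

MISSES = 5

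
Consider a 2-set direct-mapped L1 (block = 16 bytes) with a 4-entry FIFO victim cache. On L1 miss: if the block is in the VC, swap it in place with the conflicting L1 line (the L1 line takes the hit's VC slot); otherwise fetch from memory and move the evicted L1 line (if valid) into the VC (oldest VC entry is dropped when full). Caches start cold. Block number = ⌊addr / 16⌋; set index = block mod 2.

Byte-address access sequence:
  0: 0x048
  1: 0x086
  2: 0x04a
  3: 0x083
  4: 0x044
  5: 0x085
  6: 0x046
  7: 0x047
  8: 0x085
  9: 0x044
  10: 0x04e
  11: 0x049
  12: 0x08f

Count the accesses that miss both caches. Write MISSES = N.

  [0] addr=0x48 blk=4 s=0: MISS | VC []
  [1] addr=0x86 blk=8 s=0: MISS | VC [4]
  [2] addr=0x4a blk=4 s=0: VC-HIT | VC [8]
  [3] addr=0x83 blk=8 s=0: VC-HIT | VC [4]
  [4] addr=0x44 blk=4 s=0: VC-HIT | VC [8]
  [5] addr=0x85 blk=8 s=0: VC-HIT | VC [4]
  [6] addr=0x46 blk=4 s=0: VC-HIT | VC [8]
  [7] addr=0x47 blk=4 s=0: L1-HIT | VC [8]
  [8] addr=0x85 blk=8 s=0: VC-HIT | VC [4]
  [9] addr=0x44 blk=4 s=0: VC-HIT | VC [8]
  [10] addr=0x4e blk=4 s=0: L1-HIT | VC [8]
  [11] addr=0x49 blk=4 s=0: L1-HIT | VC [8]
  [12] addr=0x8f blk=8 s=0: VC-HIT | VC [4]

MISSES = 2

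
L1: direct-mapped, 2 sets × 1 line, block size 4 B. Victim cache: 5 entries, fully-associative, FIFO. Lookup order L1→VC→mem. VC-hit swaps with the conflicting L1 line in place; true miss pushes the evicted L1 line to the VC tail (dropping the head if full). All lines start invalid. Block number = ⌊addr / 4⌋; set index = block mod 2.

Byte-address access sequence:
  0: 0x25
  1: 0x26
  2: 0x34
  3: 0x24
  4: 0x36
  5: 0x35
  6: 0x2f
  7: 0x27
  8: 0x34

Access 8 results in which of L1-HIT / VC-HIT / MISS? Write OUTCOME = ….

#0 0x25→b9/s1 MISS; vc=[]
#1 0x26→b9/s1 L1-HIT; vc=[]
#2 0x34→b13/s1 MISS; vc=[9]
#3 0x24→b9/s1 VC-HIT; vc=[13]
#4 0x36→b13/s1 VC-HIT; vc=[9]
#5 0x35→b13/s1 L1-HIT; vc=[9]
#6 0x2f→b11/s1 MISS; vc=[9,13]
#7 0x27→b9/s1 VC-HIT; vc=[11,13]
#8 0x34→b13/s1 VC-HIT; vc=[11,9]

OUTCOME = VC-HIT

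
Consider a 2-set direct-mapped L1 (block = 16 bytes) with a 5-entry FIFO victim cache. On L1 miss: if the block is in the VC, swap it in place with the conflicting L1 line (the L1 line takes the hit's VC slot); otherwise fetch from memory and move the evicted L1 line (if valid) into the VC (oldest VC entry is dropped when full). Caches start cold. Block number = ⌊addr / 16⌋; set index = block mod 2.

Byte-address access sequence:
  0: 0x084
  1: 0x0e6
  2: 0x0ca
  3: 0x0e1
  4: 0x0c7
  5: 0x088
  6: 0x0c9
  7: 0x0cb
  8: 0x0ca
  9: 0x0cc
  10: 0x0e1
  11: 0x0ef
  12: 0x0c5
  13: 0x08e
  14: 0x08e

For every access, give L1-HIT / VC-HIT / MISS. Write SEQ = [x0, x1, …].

SEQ = [MISS, MISS, MISS, VC-HIT, VC-HIT, VC-HIT, VC-HIT, L1-HIT, L1-HIT, L1-HIT, VC-HIT, L1-HIT, VC-HIT, VC-HIT, L1-HIT]

0: 0x84 (blk 8, set 0) → MISS  vc=[]
1: 0xe6 (blk 14, set 0) → MISS  vc=[8]
2: 0xca (blk 12, set 0) → MISS  vc=[8, 14]
3: 0xe1 (blk 14, set 0) → VC-HIT  vc=[8, 12]
4: 0xc7 (blk 12, set 0) → VC-HIT  vc=[8, 14]
5: 0x88 (blk 8, set 0) → VC-HIT  vc=[12, 14]
6: 0xc9 (blk 12, set 0) → VC-HIT  vc=[8, 14]
7: 0xcb (blk 12, set 0) → L1-HIT  vc=[8, 14]
8: 0xca (blk 12, set 0) → L1-HIT  vc=[8, 14]
9: 0xcc (blk 12, set 0) → L1-HIT  vc=[8, 14]
10: 0xe1 (blk 14, set 0) → VC-HIT  vc=[8, 12]
11: 0xef (blk 14, set 0) → L1-HIT  vc=[8, 12]
12: 0xc5 (blk 12, set 0) → VC-HIT  vc=[8, 14]
13: 0x8e (blk 8, set 0) → VC-HIT  vc=[12, 14]
14: 0x8e (blk 8, set 0) → L1-HIT  vc=[12, 14]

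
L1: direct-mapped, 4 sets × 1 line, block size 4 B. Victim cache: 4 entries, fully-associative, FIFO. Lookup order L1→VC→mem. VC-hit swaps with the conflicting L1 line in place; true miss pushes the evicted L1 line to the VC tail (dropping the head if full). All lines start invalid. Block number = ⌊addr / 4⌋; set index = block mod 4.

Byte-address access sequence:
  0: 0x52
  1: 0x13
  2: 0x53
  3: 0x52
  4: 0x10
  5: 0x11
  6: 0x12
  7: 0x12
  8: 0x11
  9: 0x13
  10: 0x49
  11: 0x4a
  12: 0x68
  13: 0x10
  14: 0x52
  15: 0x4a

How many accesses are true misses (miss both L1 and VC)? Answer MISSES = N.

MISSES = 4

#0 0x52→b20/s0 MISS; vc=[]
#1 0x13→b4/s0 MISS; vc=[20]
#2 0x53→b20/s0 VC-HIT; vc=[4]
#3 0x52→b20/s0 L1-HIT; vc=[4]
#4 0x10→b4/s0 VC-HIT; vc=[20]
#5 0x11→b4/s0 L1-HIT; vc=[20]
#6 0x12→b4/s0 L1-HIT; vc=[20]
#7 0x12→b4/s0 L1-HIT; vc=[20]
#8 0x11→b4/s0 L1-HIT; vc=[20]
#9 0x13→b4/s0 L1-HIT; vc=[20]
#10 0x49→b18/s2 MISS; vc=[20]
#11 0x4a→b18/s2 L1-HIT; vc=[20]
#12 0x68→b26/s2 MISS; vc=[20,18]
#13 0x10→b4/s0 L1-HIT; vc=[20,18]
#14 0x52→b20/s0 VC-HIT; vc=[4,18]
#15 0x4a→b18/s2 VC-HIT; vc=[4,26]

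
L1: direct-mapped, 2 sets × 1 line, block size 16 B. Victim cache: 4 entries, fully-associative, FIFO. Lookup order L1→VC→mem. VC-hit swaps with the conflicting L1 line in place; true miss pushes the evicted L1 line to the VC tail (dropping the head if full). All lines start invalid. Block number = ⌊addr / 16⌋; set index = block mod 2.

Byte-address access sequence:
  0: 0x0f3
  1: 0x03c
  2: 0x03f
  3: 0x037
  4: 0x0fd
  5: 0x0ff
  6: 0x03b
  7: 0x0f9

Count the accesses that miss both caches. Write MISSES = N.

MISSES = 2

0: 0xf3 (blk 15, set 1) → MISS  vc=[]
1: 0x3c (blk 3, set 1) → MISS  vc=[15]
2: 0x3f (blk 3, set 1) → L1-HIT  vc=[15]
3: 0x37 (blk 3, set 1) → L1-HIT  vc=[15]
4: 0xfd (blk 15, set 1) → VC-HIT  vc=[3]
5: 0xff (blk 15, set 1) → L1-HIT  vc=[3]
6: 0x3b (blk 3, set 1) → VC-HIT  vc=[15]
7: 0xf9 (blk 15, set 1) → VC-HIT  vc=[3]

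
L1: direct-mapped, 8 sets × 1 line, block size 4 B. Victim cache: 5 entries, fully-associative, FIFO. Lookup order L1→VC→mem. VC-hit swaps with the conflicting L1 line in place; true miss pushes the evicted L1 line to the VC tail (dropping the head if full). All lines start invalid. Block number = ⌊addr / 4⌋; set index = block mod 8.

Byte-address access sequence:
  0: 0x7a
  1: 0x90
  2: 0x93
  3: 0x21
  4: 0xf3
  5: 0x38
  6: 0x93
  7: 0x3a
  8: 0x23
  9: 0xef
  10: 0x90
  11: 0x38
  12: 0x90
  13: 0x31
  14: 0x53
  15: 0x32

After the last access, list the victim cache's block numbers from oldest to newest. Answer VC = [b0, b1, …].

VC = [60, 30, 36, 20]

#0 0x7a→b30/s6 MISS; vc=[]
#1 0x90→b36/s4 MISS; vc=[]
#2 0x93→b36/s4 L1-HIT; vc=[]
#3 0x21→b8/s0 MISS; vc=[]
#4 0xf3→b60/s4 MISS; vc=[36]
#5 0x38→b14/s6 MISS; vc=[36,30]
#6 0x93→b36/s4 VC-HIT; vc=[60,30]
#7 0x3a→b14/s6 L1-HIT; vc=[60,30]
#8 0x23→b8/s0 L1-HIT; vc=[60,30]
#9 0xef→b59/s3 MISS; vc=[60,30]
#10 0x90→b36/s4 L1-HIT; vc=[60,30]
#11 0x38→b14/s6 L1-HIT; vc=[60,30]
#12 0x90→b36/s4 L1-HIT; vc=[60,30]
#13 0x31→b12/s4 MISS; vc=[60,30,36]
#14 0x53→b20/s4 MISS; vc=[60,30,36,12]
#15 0x32→b12/s4 VC-HIT; vc=[60,30,36,20]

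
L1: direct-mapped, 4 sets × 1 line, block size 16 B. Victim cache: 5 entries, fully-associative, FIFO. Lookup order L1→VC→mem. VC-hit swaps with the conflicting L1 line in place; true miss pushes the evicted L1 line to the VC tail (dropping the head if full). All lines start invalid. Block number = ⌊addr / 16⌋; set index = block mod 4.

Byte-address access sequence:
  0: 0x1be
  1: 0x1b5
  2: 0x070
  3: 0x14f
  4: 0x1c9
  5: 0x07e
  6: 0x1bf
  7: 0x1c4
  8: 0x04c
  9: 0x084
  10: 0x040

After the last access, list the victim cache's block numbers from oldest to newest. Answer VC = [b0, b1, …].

VC = [7, 20, 28, 8]

0: 0x1be (blk 27, set 3) → MISS  vc=[]
1: 0x1b5 (blk 27, set 3) → L1-HIT  vc=[]
2: 0x70 (blk 7, set 3) → MISS  vc=[27]
3: 0x14f (blk 20, set 0) → MISS  vc=[27]
4: 0x1c9 (blk 28, set 0) → MISS  vc=[27, 20]
5: 0x7e (blk 7, set 3) → L1-HIT  vc=[27, 20]
6: 0x1bf (blk 27, set 3) → VC-HIT  vc=[7, 20]
7: 0x1c4 (blk 28, set 0) → L1-HIT  vc=[7, 20]
8: 0x4c (blk 4, set 0) → MISS  vc=[7, 20, 28]
9: 0x84 (blk 8, set 0) → MISS  vc=[7, 20, 28, 4]
10: 0x40 (blk 4, set 0) → VC-HIT  vc=[7, 20, 28, 8]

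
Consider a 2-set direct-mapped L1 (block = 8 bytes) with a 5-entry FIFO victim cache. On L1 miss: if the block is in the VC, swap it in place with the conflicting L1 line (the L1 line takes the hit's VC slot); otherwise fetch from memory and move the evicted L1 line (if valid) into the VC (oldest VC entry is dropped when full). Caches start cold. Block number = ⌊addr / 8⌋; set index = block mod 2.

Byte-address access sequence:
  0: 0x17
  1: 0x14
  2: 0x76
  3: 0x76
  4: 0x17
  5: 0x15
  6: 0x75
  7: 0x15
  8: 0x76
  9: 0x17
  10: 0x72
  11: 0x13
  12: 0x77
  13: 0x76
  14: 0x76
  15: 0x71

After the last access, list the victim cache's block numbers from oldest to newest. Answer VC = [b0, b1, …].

VC = [2]

  [0] addr=0x17 blk=2 s=0: MISS | VC []
  [1] addr=0x14 blk=2 s=0: L1-HIT | VC []
  [2] addr=0x76 blk=14 s=0: MISS | VC [2]
  [3] addr=0x76 blk=14 s=0: L1-HIT | VC [2]
  [4] addr=0x17 blk=2 s=0: VC-HIT | VC [14]
  [5] addr=0x15 blk=2 s=0: L1-HIT | VC [14]
  [6] addr=0x75 blk=14 s=0: VC-HIT | VC [2]
  [7] addr=0x15 blk=2 s=0: VC-HIT | VC [14]
  [8] addr=0x76 blk=14 s=0: VC-HIT | VC [2]
  [9] addr=0x17 blk=2 s=0: VC-HIT | VC [14]
  [10] addr=0x72 blk=14 s=0: VC-HIT | VC [2]
  [11] addr=0x13 blk=2 s=0: VC-HIT | VC [14]
  [12] addr=0x77 blk=14 s=0: VC-HIT | VC [2]
  [13] addr=0x76 blk=14 s=0: L1-HIT | VC [2]
  [14] addr=0x76 blk=14 s=0: L1-HIT | VC [2]
  [15] addr=0x71 blk=14 s=0: L1-HIT | VC [2]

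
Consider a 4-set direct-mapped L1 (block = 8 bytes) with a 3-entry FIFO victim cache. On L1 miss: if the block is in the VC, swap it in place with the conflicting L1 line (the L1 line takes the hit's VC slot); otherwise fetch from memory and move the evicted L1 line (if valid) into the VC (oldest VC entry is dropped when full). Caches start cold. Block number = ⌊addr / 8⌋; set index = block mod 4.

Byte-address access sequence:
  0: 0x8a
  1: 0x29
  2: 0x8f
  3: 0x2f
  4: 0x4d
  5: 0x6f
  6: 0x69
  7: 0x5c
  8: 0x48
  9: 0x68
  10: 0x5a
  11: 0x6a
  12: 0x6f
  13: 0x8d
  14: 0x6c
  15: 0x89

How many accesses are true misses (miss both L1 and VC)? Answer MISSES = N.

MISSES = 5

0: 0x8a (blk 17, set 1) → MISS  vc=[]
1: 0x29 (blk 5, set 1) → MISS  vc=[17]
2: 0x8f (blk 17, set 1) → VC-HIT  vc=[5]
3: 0x2f (blk 5, set 1) → VC-HIT  vc=[17]
4: 0x4d (blk 9, set 1) → MISS  vc=[17, 5]
5: 0x6f (blk 13, set 1) → MISS  vc=[17, 5, 9]
6: 0x69 (blk 13, set 1) → L1-HIT  vc=[17, 5, 9]
7: 0x5c (blk 11, set 3) → MISS  vc=[17, 5, 9]
8: 0x48 (blk 9, set 1) → VC-HIT  vc=[17, 5, 13]
9: 0x68 (blk 13, set 1) → VC-HIT  vc=[17, 5, 9]
10: 0x5a (blk 11, set 3) → L1-HIT  vc=[17, 5, 9]
11: 0x6a (blk 13, set 1) → L1-HIT  vc=[17, 5, 9]
12: 0x6f (blk 13, set 1) → L1-HIT  vc=[17, 5, 9]
13: 0x8d (blk 17, set 1) → VC-HIT  vc=[13, 5, 9]
14: 0x6c (blk 13, set 1) → VC-HIT  vc=[17, 5, 9]
15: 0x89 (blk 17, set 1) → VC-HIT  vc=[13, 5, 9]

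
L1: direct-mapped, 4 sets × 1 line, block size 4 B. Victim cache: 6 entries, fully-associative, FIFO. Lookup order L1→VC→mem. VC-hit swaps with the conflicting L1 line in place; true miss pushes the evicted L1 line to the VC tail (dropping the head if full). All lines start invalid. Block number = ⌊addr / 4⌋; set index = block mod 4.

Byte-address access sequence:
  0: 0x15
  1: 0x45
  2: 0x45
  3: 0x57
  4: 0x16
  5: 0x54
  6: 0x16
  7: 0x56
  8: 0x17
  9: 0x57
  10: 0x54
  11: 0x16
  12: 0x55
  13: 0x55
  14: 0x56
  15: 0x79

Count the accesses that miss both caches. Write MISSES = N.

0: 0x15 (blk 5, set 1) → MISS  vc=[]
1: 0x45 (blk 17, set 1) → MISS  vc=[5]
2: 0x45 (blk 17, set 1) → L1-HIT  vc=[5]
3: 0x57 (blk 21, set 1) → MISS  vc=[5, 17]
4: 0x16 (blk 5, set 1) → VC-HIT  vc=[21, 17]
5: 0x54 (blk 21, set 1) → VC-HIT  vc=[5, 17]
6: 0x16 (blk 5, set 1) → VC-HIT  vc=[21, 17]
7: 0x56 (blk 21, set 1) → VC-HIT  vc=[5, 17]
8: 0x17 (blk 5, set 1) → VC-HIT  vc=[21, 17]
9: 0x57 (blk 21, set 1) → VC-HIT  vc=[5, 17]
10: 0x54 (blk 21, set 1) → L1-HIT  vc=[5, 17]
11: 0x16 (blk 5, set 1) → VC-HIT  vc=[21, 17]
12: 0x55 (blk 21, set 1) → VC-HIT  vc=[5, 17]
13: 0x55 (blk 21, set 1) → L1-HIT  vc=[5, 17]
14: 0x56 (blk 21, set 1) → L1-HIT  vc=[5, 17]
15: 0x79 (blk 30, set 2) → MISS  vc=[5, 17]

MISSES = 4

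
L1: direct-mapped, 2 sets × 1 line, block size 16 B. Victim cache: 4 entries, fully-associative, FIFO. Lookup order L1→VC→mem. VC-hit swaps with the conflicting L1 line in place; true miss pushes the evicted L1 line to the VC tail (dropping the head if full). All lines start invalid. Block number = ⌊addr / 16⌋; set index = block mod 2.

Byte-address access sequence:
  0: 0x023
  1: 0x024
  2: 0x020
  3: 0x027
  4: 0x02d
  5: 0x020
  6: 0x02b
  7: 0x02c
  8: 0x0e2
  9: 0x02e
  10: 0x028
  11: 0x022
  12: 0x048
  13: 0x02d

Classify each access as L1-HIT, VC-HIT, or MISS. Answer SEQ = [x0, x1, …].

#0 0x23→b2/s0 MISS; vc=[]
#1 0x24→b2/s0 L1-HIT; vc=[]
#2 0x20→b2/s0 L1-HIT; vc=[]
#3 0x27→b2/s0 L1-HIT; vc=[]
#4 0x2d→b2/s0 L1-HIT; vc=[]
#5 0x20→b2/s0 L1-HIT; vc=[]
#6 0x2b→b2/s0 L1-HIT; vc=[]
#7 0x2c→b2/s0 L1-HIT; vc=[]
#8 0xe2→b14/s0 MISS; vc=[2]
#9 0x2e→b2/s0 VC-HIT; vc=[14]
#10 0x28→b2/s0 L1-HIT; vc=[14]
#11 0x22→b2/s0 L1-HIT; vc=[14]
#12 0x48→b4/s0 MISS; vc=[14,2]
#13 0x2d→b2/s0 VC-HIT; vc=[14,4]

SEQ = [MISS, L1-HIT, L1-HIT, L1-HIT, L1-HIT, L1-HIT, L1-HIT, L1-HIT, MISS, VC-HIT, L1-HIT, L1-HIT, MISS, VC-HIT]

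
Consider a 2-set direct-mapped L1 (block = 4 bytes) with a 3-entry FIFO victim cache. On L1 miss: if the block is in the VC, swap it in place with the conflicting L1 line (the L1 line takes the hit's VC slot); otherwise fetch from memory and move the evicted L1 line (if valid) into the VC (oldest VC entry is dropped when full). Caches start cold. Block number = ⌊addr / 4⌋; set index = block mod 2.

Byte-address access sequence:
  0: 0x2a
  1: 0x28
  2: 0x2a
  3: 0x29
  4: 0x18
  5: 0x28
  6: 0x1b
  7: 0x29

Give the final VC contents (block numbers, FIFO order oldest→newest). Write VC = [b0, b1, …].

#0 0x2a→b10/s0 MISS; vc=[]
#1 0x28→b10/s0 L1-HIT; vc=[]
#2 0x2a→b10/s0 L1-HIT; vc=[]
#3 0x29→b10/s0 L1-HIT; vc=[]
#4 0x18→b6/s0 MISS; vc=[10]
#5 0x28→b10/s0 VC-HIT; vc=[6]
#6 0x1b→b6/s0 VC-HIT; vc=[10]
#7 0x29→b10/s0 VC-HIT; vc=[6]

VC = [6]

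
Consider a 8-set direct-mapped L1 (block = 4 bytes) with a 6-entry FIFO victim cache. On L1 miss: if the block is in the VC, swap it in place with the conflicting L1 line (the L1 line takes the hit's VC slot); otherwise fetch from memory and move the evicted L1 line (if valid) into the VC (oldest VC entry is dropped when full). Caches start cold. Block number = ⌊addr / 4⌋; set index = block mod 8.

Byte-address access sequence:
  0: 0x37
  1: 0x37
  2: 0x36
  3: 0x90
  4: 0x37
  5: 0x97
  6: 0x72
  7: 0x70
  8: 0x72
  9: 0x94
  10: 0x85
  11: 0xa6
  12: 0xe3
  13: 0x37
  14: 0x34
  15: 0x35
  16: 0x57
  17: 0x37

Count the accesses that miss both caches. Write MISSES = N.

MISSES = 8

#0 0x37→b13/s5 MISS; vc=[]
#1 0x37→b13/s5 L1-HIT; vc=[]
#2 0x36→b13/s5 L1-HIT; vc=[]
#3 0x90→b36/s4 MISS; vc=[]
#4 0x37→b13/s5 L1-HIT; vc=[]
#5 0x97→b37/s5 MISS; vc=[13]
#6 0x72→b28/s4 MISS; vc=[13,36]
#7 0x70→b28/s4 L1-HIT; vc=[13,36]
#8 0x72→b28/s4 L1-HIT; vc=[13,36]
#9 0x94→b37/s5 L1-HIT; vc=[13,36]
#10 0x85→b33/s1 MISS; vc=[13,36]
#11 0xa6→b41/s1 MISS; vc=[13,36,33]
#12 0xe3→b56/s0 MISS; vc=[13,36,33]
#13 0x37→b13/s5 VC-HIT; vc=[37,36,33]
#14 0x34→b13/s5 L1-HIT; vc=[37,36,33]
#15 0x35→b13/s5 L1-HIT; vc=[37,36,33]
#16 0x57→b21/s5 MISS; vc=[37,36,33,13]
#17 0x37→b13/s5 VC-HIT; vc=[37,36,33,21]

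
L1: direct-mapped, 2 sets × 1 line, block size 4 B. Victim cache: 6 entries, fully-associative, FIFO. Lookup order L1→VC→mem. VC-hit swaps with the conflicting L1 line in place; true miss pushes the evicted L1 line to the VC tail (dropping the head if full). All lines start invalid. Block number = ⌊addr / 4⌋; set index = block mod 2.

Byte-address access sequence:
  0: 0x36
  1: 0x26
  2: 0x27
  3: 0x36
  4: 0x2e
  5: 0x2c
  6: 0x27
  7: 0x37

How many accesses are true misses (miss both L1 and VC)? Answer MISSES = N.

  [0] addr=0x36 blk=13 s=1: MISS | VC []
  [1] addr=0x26 blk=9 s=1: MISS | VC [13]
  [2] addr=0x27 blk=9 s=1: L1-HIT | VC [13]
  [3] addr=0x36 blk=13 s=1: VC-HIT | VC [9]
  [4] addr=0x2e blk=11 s=1: MISS | VC [9, 13]
  [5] addr=0x2c blk=11 s=1: L1-HIT | VC [9, 13]
  [6] addr=0x27 blk=9 s=1: VC-HIT | VC [11, 13]
  [7] addr=0x37 blk=13 s=1: VC-HIT | VC [11, 9]

MISSES = 3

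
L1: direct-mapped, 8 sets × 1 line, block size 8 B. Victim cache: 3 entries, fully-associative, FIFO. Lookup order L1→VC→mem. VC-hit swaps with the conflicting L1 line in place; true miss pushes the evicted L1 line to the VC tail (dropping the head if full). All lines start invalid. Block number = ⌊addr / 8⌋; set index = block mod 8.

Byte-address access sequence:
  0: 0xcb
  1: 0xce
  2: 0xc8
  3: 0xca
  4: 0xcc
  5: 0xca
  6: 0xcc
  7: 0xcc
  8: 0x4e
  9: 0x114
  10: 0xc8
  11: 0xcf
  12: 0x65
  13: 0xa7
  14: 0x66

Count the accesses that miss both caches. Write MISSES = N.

MISSES = 5

#0 0xcb→b25/s1 MISS; vc=[]
#1 0xce→b25/s1 L1-HIT; vc=[]
#2 0xc8→b25/s1 L1-HIT; vc=[]
#3 0xca→b25/s1 L1-HIT; vc=[]
#4 0xcc→b25/s1 L1-HIT; vc=[]
#5 0xca→b25/s1 L1-HIT; vc=[]
#6 0xcc→b25/s1 L1-HIT; vc=[]
#7 0xcc→b25/s1 L1-HIT; vc=[]
#8 0x4e→b9/s1 MISS; vc=[25]
#9 0x114→b34/s2 MISS; vc=[25]
#10 0xc8→b25/s1 VC-HIT; vc=[9]
#11 0xcf→b25/s1 L1-HIT; vc=[9]
#12 0x65→b12/s4 MISS; vc=[9]
#13 0xa7→b20/s4 MISS; vc=[9,12]
#14 0x66→b12/s4 VC-HIT; vc=[9,20]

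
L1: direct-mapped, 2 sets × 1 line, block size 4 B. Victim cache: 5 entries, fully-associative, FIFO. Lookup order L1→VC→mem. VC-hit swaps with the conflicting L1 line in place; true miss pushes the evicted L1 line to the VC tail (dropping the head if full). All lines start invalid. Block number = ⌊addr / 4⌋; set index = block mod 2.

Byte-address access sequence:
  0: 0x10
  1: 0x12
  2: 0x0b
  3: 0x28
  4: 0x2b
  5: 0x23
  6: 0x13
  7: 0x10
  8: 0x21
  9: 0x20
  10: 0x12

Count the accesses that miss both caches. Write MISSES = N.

  [0] addr=0x10 blk=4 s=0: MISS | VC []
  [1] addr=0x12 blk=4 s=0: L1-HIT | VC []
  [2] addr=0xb blk=2 s=0: MISS | VC [4]
  [3] addr=0x28 blk=10 s=0: MISS | VC [4, 2]
  [4] addr=0x2b blk=10 s=0: L1-HIT | VC [4, 2]
  [5] addr=0x23 blk=8 s=0: MISS | VC [4, 2, 10]
  [6] addr=0x13 blk=4 s=0: VC-HIT | VC [8, 2, 10]
  [7] addr=0x10 blk=4 s=0: L1-HIT | VC [8, 2, 10]
  [8] addr=0x21 blk=8 s=0: VC-HIT | VC [4, 2, 10]
  [9] addr=0x20 blk=8 s=0: L1-HIT | VC [4, 2, 10]
  [10] addr=0x12 blk=4 s=0: VC-HIT | VC [8, 2, 10]

MISSES = 4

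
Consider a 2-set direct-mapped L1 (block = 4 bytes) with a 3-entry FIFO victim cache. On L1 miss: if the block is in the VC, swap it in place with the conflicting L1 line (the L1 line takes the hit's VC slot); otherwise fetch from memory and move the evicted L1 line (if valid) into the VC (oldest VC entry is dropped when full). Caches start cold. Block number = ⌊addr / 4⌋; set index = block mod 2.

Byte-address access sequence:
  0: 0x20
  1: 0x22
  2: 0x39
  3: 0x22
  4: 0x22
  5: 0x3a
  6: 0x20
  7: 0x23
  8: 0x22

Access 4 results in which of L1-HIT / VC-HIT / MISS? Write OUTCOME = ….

OUTCOME = L1-HIT

0: 0x20 (blk 8, set 0) → MISS  vc=[]
1: 0x22 (blk 8, set 0) → L1-HIT  vc=[]
2: 0x39 (blk 14, set 0) → MISS  vc=[8]
3: 0x22 (blk 8, set 0) → VC-HIT  vc=[14]
4: 0x22 (blk 8, set 0) → L1-HIT  vc=[14]
5: 0x3a (blk 14, set 0) → VC-HIT  vc=[8]
6: 0x20 (blk 8, set 0) → VC-HIT  vc=[14]
7: 0x23 (blk 8, set 0) → L1-HIT  vc=[14]
8: 0x22 (blk 8, set 0) → L1-HIT  vc=[14]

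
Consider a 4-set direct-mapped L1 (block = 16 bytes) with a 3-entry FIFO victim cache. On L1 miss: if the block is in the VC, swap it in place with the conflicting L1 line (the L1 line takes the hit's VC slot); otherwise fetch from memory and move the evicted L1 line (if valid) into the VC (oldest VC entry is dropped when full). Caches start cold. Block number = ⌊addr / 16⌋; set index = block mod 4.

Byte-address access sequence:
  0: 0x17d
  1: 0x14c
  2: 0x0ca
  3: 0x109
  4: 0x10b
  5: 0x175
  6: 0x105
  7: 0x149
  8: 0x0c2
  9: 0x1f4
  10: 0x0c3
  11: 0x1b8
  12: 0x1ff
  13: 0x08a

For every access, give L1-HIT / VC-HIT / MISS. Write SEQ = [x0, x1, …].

SEQ = [MISS, MISS, MISS, MISS, L1-HIT, L1-HIT, L1-HIT, VC-HIT, VC-HIT, MISS, L1-HIT, MISS, VC-HIT, MISS]

0: 0x17d (blk 23, set 3) → MISS  vc=[]
1: 0x14c (blk 20, set 0) → MISS  vc=[]
2: 0xca (blk 12, set 0) → MISS  vc=[20]
3: 0x109 (blk 16, set 0) → MISS  vc=[20, 12]
4: 0x10b (blk 16, set 0) → L1-HIT  vc=[20, 12]
5: 0x175 (blk 23, set 3) → L1-HIT  vc=[20, 12]
6: 0x105 (blk 16, set 0) → L1-HIT  vc=[20, 12]
7: 0x149 (blk 20, set 0) → VC-HIT  vc=[16, 12]
8: 0xc2 (blk 12, set 0) → VC-HIT  vc=[16, 20]
9: 0x1f4 (blk 31, set 3) → MISS  vc=[16, 20, 23]
10: 0xc3 (blk 12, set 0) → L1-HIT  vc=[16, 20, 23]
11: 0x1b8 (blk 27, set 3) → MISS  vc=[20, 23, 31]
12: 0x1ff (blk 31, set 3) → VC-HIT  vc=[20, 23, 27]
13: 0x8a (blk 8, set 0) → MISS  vc=[23, 27, 12]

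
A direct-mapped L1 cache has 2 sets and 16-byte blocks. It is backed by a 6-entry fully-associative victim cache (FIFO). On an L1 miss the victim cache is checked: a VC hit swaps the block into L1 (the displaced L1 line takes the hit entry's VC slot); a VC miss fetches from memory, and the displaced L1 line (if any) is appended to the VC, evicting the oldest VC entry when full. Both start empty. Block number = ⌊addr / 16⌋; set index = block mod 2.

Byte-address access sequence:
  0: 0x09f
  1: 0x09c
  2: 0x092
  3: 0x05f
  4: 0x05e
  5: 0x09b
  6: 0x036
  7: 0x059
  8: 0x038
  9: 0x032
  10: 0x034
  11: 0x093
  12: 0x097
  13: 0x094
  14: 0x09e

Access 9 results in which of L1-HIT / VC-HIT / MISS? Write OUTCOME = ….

OUTCOME = L1-HIT

  [0] addr=0x9f blk=9 s=1: MISS | VC []
  [1] addr=0x9c blk=9 s=1: L1-HIT | VC []
  [2] addr=0x92 blk=9 s=1: L1-HIT | VC []
  [3] addr=0x5f blk=5 s=1: MISS | VC [9]
  [4] addr=0x5e blk=5 s=1: L1-HIT | VC [9]
  [5] addr=0x9b blk=9 s=1: VC-HIT | VC [5]
  [6] addr=0x36 blk=3 s=1: MISS | VC [5, 9]
  [7] addr=0x59 blk=5 s=1: VC-HIT | VC [3, 9]
  [8] addr=0x38 blk=3 s=1: VC-HIT | VC [5, 9]
  [9] addr=0x32 blk=3 s=1: L1-HIT | VC [5, 9]
  [10] addr=0x34 blk=3 s=1: L1-HIT | VC [5, 9]
  [11] addr=0x93 blk=9 s=1: VC-HIT | VC [5, 3]
  [12] addr=0x97 blk=9 s=1: L1-HIT | VC [5, 3]
  [13] addr=0x94 blk=9 s=1: L1-HIT | VC [5, 3]
  [14] addr=0x9e blk=9 s=1: L1-HIT | VC [5, 3]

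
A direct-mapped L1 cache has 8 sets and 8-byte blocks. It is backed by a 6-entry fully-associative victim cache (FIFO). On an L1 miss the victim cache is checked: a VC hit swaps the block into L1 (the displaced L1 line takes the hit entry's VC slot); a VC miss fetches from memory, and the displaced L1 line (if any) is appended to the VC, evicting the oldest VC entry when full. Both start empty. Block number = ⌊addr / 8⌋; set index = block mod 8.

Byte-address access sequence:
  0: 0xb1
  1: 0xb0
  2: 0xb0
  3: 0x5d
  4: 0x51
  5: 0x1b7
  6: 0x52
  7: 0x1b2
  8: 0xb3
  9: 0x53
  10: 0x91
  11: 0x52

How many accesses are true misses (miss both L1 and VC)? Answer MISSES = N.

#0 0xb1→b22/s6 MISS; vc=[]
#1 0xb0→b22/s6 L1-HIT; vc=[]
#2 0xb0→b22/s6 L1-HIT; vc=[]
#3 0x5d→b11/s3 MISS; vc=[]
#4 0x51→b10/s2 MISS; vc=[]
#5 0x1b7→b54/s6 MISS; vc=[22]
#6 0x52→b10/s2 L1-HIT; vc=[22]
#7 0x1b2→b54/s6 L1-HIT; vc=[22]
#8 0xb3→b22/s6 VC-HIT; vc=[54]
#9 0x53→b10/s2 L1-HIT; vc=[54]
#10 0x91→b18/s2 MISS; vc=[54,10]
#11 0x52→b10/s2 VC-HIT; vc=[54,18]

MISSES = 5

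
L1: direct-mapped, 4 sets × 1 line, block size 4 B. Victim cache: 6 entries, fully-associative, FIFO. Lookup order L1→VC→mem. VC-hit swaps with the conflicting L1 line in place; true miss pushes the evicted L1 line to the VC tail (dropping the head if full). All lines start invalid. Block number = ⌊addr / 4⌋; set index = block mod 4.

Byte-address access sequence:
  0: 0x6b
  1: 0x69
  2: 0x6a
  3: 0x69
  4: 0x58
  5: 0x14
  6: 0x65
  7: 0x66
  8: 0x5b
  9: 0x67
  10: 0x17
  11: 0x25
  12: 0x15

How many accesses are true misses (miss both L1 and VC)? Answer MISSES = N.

MISSES = 5

#0 0x6b→b26/s2 MISS; vc=[]
#1 0x69→b26/s2 L1-HIT; vc=[]
#2 0x6a→b26/s2 L1-HIT; vc=[]
#3 0x69→b26/s2 L1-HIT; vc=[]
#4 0x58→b22/s2 MISS; vc=[26]
#5 0x14→b5/s1 MISS; vc=[26]
#6 0x65→b25/s1 MISS; vc=[26,5]
#7 0x66→b25/s1 L1-HIT; vc=[26,5]
#8 0x5b→b22/s2 L1-HIT; vc=[26,5]
#9 0x67→b25/s1 L1-HIT; vc=[26,5]
#10 0x17→b5/s1 VC-HIT; vc=[26,25]
#11 0x25→b9/s1 MISS; vc=[26,25,5]
#12 0x15→b5/s1 VC-HIT; vc=[26,25,9]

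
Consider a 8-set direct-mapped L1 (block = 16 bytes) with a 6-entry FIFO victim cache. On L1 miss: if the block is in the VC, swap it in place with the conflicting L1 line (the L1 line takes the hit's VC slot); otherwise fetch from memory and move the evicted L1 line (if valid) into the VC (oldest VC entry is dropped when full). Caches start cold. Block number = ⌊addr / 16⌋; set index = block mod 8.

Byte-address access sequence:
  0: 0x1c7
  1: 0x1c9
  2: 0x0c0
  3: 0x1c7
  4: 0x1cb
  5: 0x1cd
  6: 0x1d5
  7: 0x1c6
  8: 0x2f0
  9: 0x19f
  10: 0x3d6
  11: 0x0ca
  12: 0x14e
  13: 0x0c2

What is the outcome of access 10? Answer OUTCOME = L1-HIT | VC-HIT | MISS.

0: 0x1c7 (blk 28, set 4) → MISS  vc=[]
1: 0x1c9 (blk 28, set 4) → L1-HIT  vc=[]
2: 0xc0 (blk 12, set 4) → MISS  vc=[28]
3: 0x1c7 (blk 28, set 4) → VC-HIT  vc=[12]
4: 0x1cb (blk 28, set 4) → L1-HIT  vc=[12]
5: 0x1cd (blk 28, set 4) → L1-HIT  vc=[12]
6: 0x1d5 (blk 29, set 5) → MISS  vc=[12]
7: 0x1c6 (blk 28, set 4) → L1-HIT  vc=[12]
8: 0x2f0 (blk 47, set 7) → MISS  vc=[12]
9: 0x19f (blk 25, set 1) → MISS  vc=[12]
10: 0x3d6 (blk 61, set 5) → MISS  vc=[12, 29]
11: 0xca (blk 12, set 4) → VC-HIT  vc=[28, 29]
12: 0x14e (blk 20, set 4) → MISS  vc=[28, 29, 12]
13: 0xc2 (blk 12, set 4) → VC-HIT  vc=[28, 29, 20]

OUTCOME = MISS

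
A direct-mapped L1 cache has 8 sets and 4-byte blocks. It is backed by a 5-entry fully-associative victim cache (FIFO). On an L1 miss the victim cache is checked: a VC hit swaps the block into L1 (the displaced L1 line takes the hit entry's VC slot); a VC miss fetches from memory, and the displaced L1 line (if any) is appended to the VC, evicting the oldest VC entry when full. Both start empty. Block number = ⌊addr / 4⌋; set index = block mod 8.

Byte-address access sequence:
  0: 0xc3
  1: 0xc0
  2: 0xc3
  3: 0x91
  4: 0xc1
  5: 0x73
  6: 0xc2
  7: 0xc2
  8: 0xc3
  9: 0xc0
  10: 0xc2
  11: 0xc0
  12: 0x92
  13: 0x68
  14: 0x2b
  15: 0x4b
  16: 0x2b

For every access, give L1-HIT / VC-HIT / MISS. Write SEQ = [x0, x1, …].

  [0] addr=0xc3 blk=48 s=0: MISS | VC []
  [1] addr=0xc0 blk=48 s=0: L1-HIT | VC []
  [2] addr=0xc3 blk=48 s=0: L1-HIT | VC []
  [3] addr=0x91 blk=36 s=4: MISS | VC []
  [4] addr=0xc1 blk=48 s=0: L1-HIT | VC []
  [5] addr=0x73 blk=28 s=4: MISS | VC [36]
  [6] addr=0xc2 blk=48 s=0: L1-HIT | VC [36]
  [7] addr=0xc2 blk=48 s=0: L1-HIT | VC [36]
  [8] addr=0xc3 blk=48 s=0: L1-HIT | VC [36]
  [9] addr=0xc0 blk=48 s=0: L1-HIT | VC [36]
  [10] addr=0xc2 blk=48 s=0: L1-HIT | VC [36]
  [11] addr=0xc0 blk=48 s=0: L1-HIT | VC [36]
  [12] addr=0x92 blk=36 s=4: VC-HIT | VC [28]
  [13] addr=0x68 blk=26 s=2: MISS | VC [28]
  [14] addr=0x2b blk=10 s=2: MISS | VC [28, 26]
  [15] addr=0x4b blk=18 s=2: MISS | VC [28, 26, 10]
  [16] addr=0x2b blk=10 s=2: VC-HIT | VC [28, 26, 18]

SEQ = [MISS, L1-HIT, L1-HIT, MISS, L1-HIT, MISS, L1-HIT, L1-HIT, L1-HIT, L1-HIT, L1-HIT, L1-HIT, VC-HIT, MISS, MISS, MISS, VC-HIT]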